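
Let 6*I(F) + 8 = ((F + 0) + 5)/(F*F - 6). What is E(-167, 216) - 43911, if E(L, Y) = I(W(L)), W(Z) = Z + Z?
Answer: -29390525029/669300 ≈ -43912.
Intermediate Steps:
W(Z) = 2*Z
I(F) = -4/3 + (5 + F)/(6*(-6 + F²)) (I(F) = -4/3 + (((F + 0) + 5)/(F*F - 6))/6 = -4/3 + ((F + 5)/(F² - 6))/6 = -4/3 + ((5 + F)/(-6 + F²))/6 = -4/3 + (5 + F)/(6*(-6 + F²)))
E(L, Y) = (53 - 32*L² + 2*L)/(6*(-6 + 4*L²)) (E(L, Y) = (53 + 2*L - 8*4*L²)/(6*(-6 + (2*L)²)) = (53 + 2*L - 32*L²)/(6*(-6 + 4*L²)) = (53 - 32*L² + 2*L)/(6*(-6 + 4*L²)))
E(-167, 216) - 43911 = (53 - 32*(-167)² + 2*(-167))/(12*(-3 + 2*(-167)²)) - 43911 = (53 - 32*27889 - 334)/(12*(-3 + 2*27889)) - 43911 = (53 - 892448 - 334)/(12*(-3 + 55778)) - 43911 = (1/12)*(-892729)/55775 - 43911 = (1/12)*(1/55775)*(-892729) - 43911 = -892729/669300 - 43911 = -29390525029/669300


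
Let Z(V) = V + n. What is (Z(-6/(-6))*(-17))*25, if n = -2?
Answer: 425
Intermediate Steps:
Z(V) = -2 + V (Z(V) = V - 2 = -2 + V)
(Z(-6/(-6))*(-17))*25 = ((-2 - 6/(-6))*(-17))*25 = ((-2 - 6*(-⅙))*(-17))*25 = ((-2 + 1)*(-17))*25 = -1*(-17)*25 = 17*25 = 425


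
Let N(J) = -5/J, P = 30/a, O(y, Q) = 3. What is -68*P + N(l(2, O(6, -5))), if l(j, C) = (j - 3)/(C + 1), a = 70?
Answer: -64/7 ≈ -9.1429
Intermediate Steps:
l(j, C) = (-3 + j)/(1 + C)
P = 3/7 (P = 30/70 = 30*(1/70) = 3/7 ≈ 0.42857)
-68*P + N(l(2, O(6, -5))) = -68*3/7 - 5*(1 + 3)/(-3 + 2) = -204/7 - 5/(-1/4) = -204/7 - 5/((¼)*(-1)) = -204/7 - 5/(-¼) = -204/7 - 5*(-4) = -204/7 + 20 = -64/7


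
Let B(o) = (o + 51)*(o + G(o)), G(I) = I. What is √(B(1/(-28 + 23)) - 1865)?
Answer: 3*I*√5237/5 ≈ 43.42*I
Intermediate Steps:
B(o) = 2*o*(51 + o) (B(o) = (o + 51)*(o + o) = (51 + o)*(2*o) = 2*o*(51 + o))
√(B(1/(-28 + 23)) - 1865) = √(2*(51 + 1/(-28 + 23))/(-28 + 23) - 1865) = √(2*(51 + 1/(-5))/(-5) - 1865) = √(2*(-⅕)*(51 - ⅕) - 1865) = √(2*(-⅕)*(254/5) - 1865) = √(-508/25 - 1865) = √(-47133/25) = 3*I*√5237/5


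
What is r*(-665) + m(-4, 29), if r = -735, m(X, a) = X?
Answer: 488771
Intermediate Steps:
r*(-665) + m(-4, 29) = -735*(-665) - 4 = 488775 - 4 = 488771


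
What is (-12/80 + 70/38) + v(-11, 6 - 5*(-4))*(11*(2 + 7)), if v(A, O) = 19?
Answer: 715423/380 ≈ 1882.7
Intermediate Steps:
(-12/80 + 70/38) + v(-11, 6 - 5*(-4))*(11*(2 + 7)) = (-12/80 + 70/38) + 19*(11*(2 + 7)) = (-12*1/80 + 70*(1/38)) + 19*(11*9) = (-3/20 + 35/19) + 19*99 = 643/380 + 1881 = 715423/380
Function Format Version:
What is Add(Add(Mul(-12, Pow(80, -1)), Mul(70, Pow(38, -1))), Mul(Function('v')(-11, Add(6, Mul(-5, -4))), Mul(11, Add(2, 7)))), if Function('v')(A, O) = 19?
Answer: Rational(715423, 380) ≈ 1882.7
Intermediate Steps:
Add(Add(Mul(-12, Pow(80, -1)), Mul(70, Pow(38, -1))), Mul(Function('v')(-11, Add(6, Mul(-5, -4))), Mul(11, Add(2, 7)))) = Add(Add(Mul(-12, Pow(80, -1)), Mul(70, Pow(38, -1))), Mul(19, Mul(11, Add(2, 7)))) = Add(Add(Mul(-12, Rational(1, 80)), Mul(70, Rational(1, 38))), Mul(19, Mul(11, 9))) = Add(Add(Rational(-3, 20), Rational(35, 19)), Mul(19, 99)) = Add(Rational(643, 380), 1881) = Rational(715423, 380)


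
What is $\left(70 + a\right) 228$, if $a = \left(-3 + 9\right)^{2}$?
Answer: $24168$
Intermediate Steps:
$a = 36$ ($a = 6^{2} = 36$)
$\left(70 + a\right) 228 = \left(70 + 36\right) 228 = 106 \cdot 228 = 24168$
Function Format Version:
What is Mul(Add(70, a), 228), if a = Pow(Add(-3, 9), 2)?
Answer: 24168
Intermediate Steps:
a = 36 (a = Pow(6, 2) = 36)
Mul(Add(70, a), 228) = Mul(Add(70, 36), 228) = Mul(106, 228) = 24168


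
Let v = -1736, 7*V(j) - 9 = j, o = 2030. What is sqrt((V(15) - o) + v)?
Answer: I*sqrt(184366)/7 ≈ 61.34*I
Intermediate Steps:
V(j) = 9/7 + j/7
sqrt((V(15) - o) + v) = sqrt(((9/7 + (1/7)*15) - 1*2030) - 1736) = sqrt(((9/7 + 15/7) - 2030) - 1736) = sqrt((24/7 - 2030) - 1736) = sqrt(-14186/7 - 1736) = sqrt(-26338/7) = I*sqrt(184366)/7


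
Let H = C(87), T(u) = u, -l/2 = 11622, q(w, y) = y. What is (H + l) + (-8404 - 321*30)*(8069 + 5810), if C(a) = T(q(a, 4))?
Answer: -250317126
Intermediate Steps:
l = -23244 (l = -2*11622 = -23244)
C(a) = 4
H = 4
(H + l) + (-8404 - 321*30)*(8069 + 5810) = (4 - 23244) + (-8404 - 321*30)*(8069 + 5810) = -23240 + (-8404 - 9630)*13879 = -23240 - 18034*13879 = -23240 - 250293886 = -250317126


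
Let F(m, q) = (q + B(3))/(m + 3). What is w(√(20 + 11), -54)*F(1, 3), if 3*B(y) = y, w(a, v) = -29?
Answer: -29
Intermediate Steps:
B(y) = y/3
F(m, q) = (1 + q)/(3 + m) (F(m, q) = (q + (⅓)*3)/(m + 3) = (q + 1)/(3 + m) = (1 + q)/(3 + m))
w(√(20 + 11), -54)*F(1, 3) = -29*(1 + 3)/(3 + 1) = -29*4/4 = -29*1 = -29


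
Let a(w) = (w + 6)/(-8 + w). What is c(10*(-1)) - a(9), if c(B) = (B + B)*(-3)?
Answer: 45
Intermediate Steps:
a(w) = (6 + w)/(-8 + w)
c(B) = -6*B (c(B) = (2*B)*(-3) = -6*B)
c(10*(-1)) - a(9) = -60*(-1) - (6 + 9)/(-8 + 9) = -6*(-10) - 15/1 = 60 - 15 = 45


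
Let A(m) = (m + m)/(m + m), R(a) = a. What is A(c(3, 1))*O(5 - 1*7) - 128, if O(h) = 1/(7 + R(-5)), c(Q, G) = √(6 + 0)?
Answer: -255/2 ≈ -127.50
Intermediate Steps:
c(Q, G) = √6
O(h) = ½ (O(h) = 1/(7 - 5) = 1/2 = ½)
A(m) = 1 (A(m) = (2*m)/((2*m)) = (2*m)*(1/(2*m)) = 1)
A(c(3, 1))*O(5 - 1*7) - 128 = 1*(½) - 128 = ½ - 128 = -255/2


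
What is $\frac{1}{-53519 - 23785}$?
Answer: $- \frac{1}{77304} \approx -1.2936 \cdot 10^{-5}$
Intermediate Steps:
$\frac{1}{-53519 - 23785} = \frac{1}{-77304} = - \frac{1}{77304}$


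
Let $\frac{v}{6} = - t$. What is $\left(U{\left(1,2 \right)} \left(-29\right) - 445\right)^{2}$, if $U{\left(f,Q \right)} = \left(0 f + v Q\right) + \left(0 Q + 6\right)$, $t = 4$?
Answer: $597529$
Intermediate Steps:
$v = -24$ ($v = 6 \left(\left(-1\right) 4\right) = 6 \left(-4\right) = -24$)
$U{\left(f,Q \right)} = 6 - 24 Q$ ($U{\left(f,Q \right)} = \left(0 f - 24 Q\right) + \left(0 Q + 6\right) = \left(0 - 24 Q\right) + \left(0 + 6\right) = - 24 Q + 6 = 6 - 24 Q$)
$\left(U{\left(1,2 \right)} \left(-29\right) - 445\right)^{2} = \left(\left(6 - 48\right) \left(-29\right) - 445\right)^{2} = \left(\left(-42\right) \left(-29\right) - 445\right)^{2} = \left(1218 - 445\right)^{2} = 773^{2} = 597529$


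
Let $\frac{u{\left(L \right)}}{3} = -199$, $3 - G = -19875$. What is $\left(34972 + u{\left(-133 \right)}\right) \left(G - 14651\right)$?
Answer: $179678125$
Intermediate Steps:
$G = 19878$ ($G = 3 - -19875 = 3 + 19875 = 19878$)
$u{\left(L \right)} = -597$ ($u{\left(L \right)} = 3 \left(-199\right) = -597$)
$\left(34972 + u{\left(-133 \right)}\right) \left(G - 14651\right) = \left(34972 - 597\right) \left(19878 - 14651\right) = 34375 \cdot 5227 = 179678125$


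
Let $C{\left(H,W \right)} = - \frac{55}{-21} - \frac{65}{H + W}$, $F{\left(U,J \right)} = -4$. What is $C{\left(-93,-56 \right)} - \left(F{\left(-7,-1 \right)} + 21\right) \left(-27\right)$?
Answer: $\frac{1445771}{3129} \approx 462.06$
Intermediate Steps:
$C{\left(H,W \right)} = \frac{55}{21} - \frac{65}{H + W}$ ($C{\left(H,W \right)} = \left(-55\right) \left(- \frac{1}{21}\right) - \frac{65}{H + W} = \frac{55}{21} - \frac{65}{H + W}$)
$C{\left(-93,-56 \right)} - \left(F{\left(-7,-1 \right)} + 21\right) \left(-27\right) = \frac{5 \left(-273 + 11 \left(-93\right) + 11 \left(-56\right)\right)}{21 \left(-93 - 56\right)} - \left(-4 + 21\right) \left(-27\right) = \frac{5 \left(-273 - 1023 - 616\right)}{21 \left(-149\right)} - 17 \left(-27\right) = \frac{5}{21} \left(- \frac{1}{149}\right) \left(-1912\right) - -459 = \frac{9560}{3129} + 459 = \frac{1445771}{3129}$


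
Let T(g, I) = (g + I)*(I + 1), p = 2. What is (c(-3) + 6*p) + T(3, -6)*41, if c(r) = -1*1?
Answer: 626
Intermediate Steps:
T(g, I) = (1 + I)*(I + g) (T(g, I) = (I + g)*(1 + I) = (1 + I)*(I + g))
c(r) = -1
(c(-3) + 6*p) + T(3, -6)*41 = (-1 + 6*2) + (-6 + 3 + (-6)**2 - 6*3)*41 = (-1 + 12) + (-6 + 3 + 36 - 18)*41 = 11 + 15*41 = 11 + 615 = 626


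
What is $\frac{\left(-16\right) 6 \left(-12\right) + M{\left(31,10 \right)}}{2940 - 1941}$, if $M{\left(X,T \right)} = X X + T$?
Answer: $\frac{2123}{999} \approx 2.1251$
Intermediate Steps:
$M{\left(X,T \right)} = T + X^{2}$ ($M{\left(X,T \right)} = X^{2} + T = T + X^{2}$)
$\frac{\left(-16\right) 6 \left(-12\right) + M{\left(31,10 \right)}}{2940 - 1941} = \frac{\left(-16\right) 6 \left(-12\right) + \left(10 + 31^{2}\right)}{2940 - 1941} = \frac{\left(-96\right) \left(-12\right) + \left(10 + 961\right)}{999} = \left(1152 + 971\right) \frac{1}{999} = 2123 \cdot \frac{1}{999} = \frac{2123}{999}$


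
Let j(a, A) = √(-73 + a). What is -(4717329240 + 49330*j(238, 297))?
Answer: -4717329240 - 49330*√165 ≈ -4.7180e+9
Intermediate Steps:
-(4717329240 + 49330*j(238, 297)) = -(4717329240 + 49330*√(-73 + 238)) = -(4717329240 + 49330*√165) = -49330*(95628 + √165) = -4717329240 - 49330*√165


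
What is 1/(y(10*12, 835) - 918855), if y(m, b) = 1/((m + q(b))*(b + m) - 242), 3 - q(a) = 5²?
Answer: -93348/85773276539 ≈ -1.0883e-6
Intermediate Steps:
q(a) = -22 (q(a) = 3 - 1*5² = 3 - 1*25 = 3 - 25 = -22)
y(m, b) = 1/(-242 + (-22 + m)*(b + m)) (y(m, b) = 1/((m - 22)*(b + m) - 242) = 1/((-22 + m)*(b + m) - 242) = 1/(-242 + (-22 + m)*(b + m)))
1/(y(10*12, 835) - 918855) = 1/(1/(-242 + (10*12)² - 22*835 - 220*12 + 835*(10*12)) - 918855) = 1/(1/(-242 + 120² - 18370 - 22*120 + 835*120) - 918855) = 1/(1/(-242 + 14400 - 18370 - 2640 + 100200) - 918855) = 1/(1/93348 - 918855) = 1/(-85773276539/93348) = -93348/85773276539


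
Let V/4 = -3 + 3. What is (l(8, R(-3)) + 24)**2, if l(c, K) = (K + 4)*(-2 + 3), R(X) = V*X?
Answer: 784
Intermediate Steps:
V = 0 (V = 4*(-3 + 3) = 4*0 = 0)
R(X) = 0 (R(X) = 0*X = 0)
l(c, K) = 4 + K (l(c, K) = (4 + K)*1 = 4 + K)
(l(8, R(-3)) + 24)**2 = ((4 + 0) + 24)**2 = (4 + 24)**2 = 28**2 = 784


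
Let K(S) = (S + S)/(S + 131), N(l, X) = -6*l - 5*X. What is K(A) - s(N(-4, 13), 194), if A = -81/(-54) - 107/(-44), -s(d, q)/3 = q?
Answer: 3455680/5937 ≈ 582.06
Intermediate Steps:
s(d, q) = -3*q
A = 173/44 (A = -81*(-1/54) - 107*(-1/44) = 3/2 + 107/44 = 173/44 ≈ 3.9318)
K(S) = 2*S/(131 + S) (K(S) = (2*S)/(131 + S) = 2*S/(131 + S))
K(A) - s(N(-4, 13), 194) = 2*(173/44)/(131 + 173/44) - (-3)*194 = 2*(173/44)/(5937/44) - 1*(-582) = 2*(173/44)*(44/5937) + 582 = 346/5937 + 582 = 3455680/5937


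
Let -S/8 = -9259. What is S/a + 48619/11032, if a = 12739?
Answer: 1436519745/140536648 ≈ 10.222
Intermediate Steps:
S = 74072 (S = -8*(-9259) = 74072)
S/a + 48619/11032 = 74072/12739 + 48619/11032 = 1436519745/140536648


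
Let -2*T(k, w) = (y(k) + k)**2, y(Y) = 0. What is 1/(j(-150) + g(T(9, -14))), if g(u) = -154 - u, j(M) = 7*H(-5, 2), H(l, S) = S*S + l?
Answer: -2/241 ≈ -0.0082988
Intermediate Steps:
H(l, S) = l + S**2 (H(l, S) = S**2 + l = l + S**2)
j(M) = -7 (j(M) = 7*(-5 + 2**2) = 7*(-5 + 4) = 7*(-1) = -7)
T(k, w) = -k**2/2 (T(k, w) = -(0 + k)**2/2 = -k**2/2)
1/(j(-150) + g(T(9, -14))) = 1/(-7 + (-154 - (-1)*9**2/2)) = 1/(-7 + (-154 - (-1)*81/2)) = 1/(-7 + (-154 - 1*(-81/2))) = 1/(-7 + (-154 + 81/2)) = 1/(-7 - 227/2) = 1/(-241/2) = -2/241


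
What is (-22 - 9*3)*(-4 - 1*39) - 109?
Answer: 1998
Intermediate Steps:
(-22 - 9*3)*(-4 - 1*39) - 109 = (-22 - 1*27)*(-4 - 39) - 109 = (-22 - 27)*(-43) - 109 = -49*(-43) - 109 = 2107 - 109 = 1998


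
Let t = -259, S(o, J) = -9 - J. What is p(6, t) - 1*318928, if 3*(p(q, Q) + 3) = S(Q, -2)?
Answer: -956800/3 ≈ -3.1893e+5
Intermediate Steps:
p(q, Q) = -16/3 (p(q, Q) = -3 + (-9 - 1*(-2))/3 = -3 + (-9 + 2)/3 = -3 + (⅓)*(-7) = -3 - 7/3 = -16/3)
p(6, t) - 1*318928 = -16/3 - 1*318928 = -16/3 - 318928 = -956800/3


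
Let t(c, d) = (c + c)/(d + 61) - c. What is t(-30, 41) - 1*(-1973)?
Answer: 34041/17 ≈ 2002.4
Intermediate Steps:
t(c, d) = -c + 2*c/(61 + d) (t(c, d) = (2*c)/(61 + d) - c = 2*c/(61 + d) - c = -c + 2*c/(61 + d))
t(-30, 41) - 1*(-1973) = -1*(-30)*(59 + 41)/(61 + 41) - 1*(-1973) = -1*(-30)*100/102 + 1973 = -1*(-30)*1/102*100 + 1973 = 500/17 + 1973 = 34041/17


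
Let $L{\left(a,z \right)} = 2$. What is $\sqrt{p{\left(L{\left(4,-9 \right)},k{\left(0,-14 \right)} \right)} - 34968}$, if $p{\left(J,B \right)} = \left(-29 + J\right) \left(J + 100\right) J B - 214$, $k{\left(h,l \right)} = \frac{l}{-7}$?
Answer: $i \sqrt{46198} \approx 214.94 i$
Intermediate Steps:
$k{\left(h,l \right)} = - \frac{l}{7}$ ($k{\left(h,l \right)} = l \left(- \frac{1}{7}\right) = - \frac{l}{7}$)
$p{\left(J,B \right)} = -214 + B J \left(-29 + J\right) \left(100 + J\right)$ ($p{\left(J,B \right)} = \left(-29 + J\right) \left(100 + J\right) J B - 214 = J \left(-29 + J\right) \left(100 + J\right) B - 214 = B J \left(-29 + J\right) \left(100 + J\right) - 214 = -214 + B J \left(-29 + J\right) \left(100 + J\right)$)
$\sqrt{p{\left(L{\left(4,-9 \right)},k{\left(0,-14 \right)} \right)} - 34968} = \sqrt{\left(-214 + \left(- \frac{1}{7}\right) \left(-14\right) 2^{3} - 2900 \left(\left(- \frac{1}{7}\right) \left(-14\right)\right) 2 + 71 \left(\left(- \frac{1}{7}\right) \left(-14\right)\right) 2^{2}\right) - 34968} = \sqrt{\left(-214 + 2 \cdot 8 - 5800 \cdot 2 + 71 \cdot 2 \cdot 4\right) - 34968} = \sqrt{\left(-214 + 16 - 11600 + 568\right) - 34968} = \sqrt{-11230 - 34968} = \sqrt{-46198} = i \sqrt{46198}$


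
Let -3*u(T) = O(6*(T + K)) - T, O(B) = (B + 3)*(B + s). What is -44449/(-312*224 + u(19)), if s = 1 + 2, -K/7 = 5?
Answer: 133347/218294 ≈ 0.61086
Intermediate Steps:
K = -35 (K = -7*5 = -35)
s = 3
O(B) = (3 + B)² (O(B) = (B + 3)*(B + 3) = (3 + B)*(3 + B) = (3 + B)²)
u(T) = 417 - 35*T/3 - (-210 + 6*T)²/3 (u(T) = -((9 + (6*(T - 35))² + 6*(6*(T - 35))) - T)/3 = -((9 + (6*(-35 + T))² + 6*(6*(-35 + T))) - T)/3 = -((9 + (-210 + 6*T)² + 6*(-210 + 6*T)) - T)/3 = -((9 + (-210 + 6*T)² + (-1260 + 36*T)) - T)/3 = -((-1251 + (-210 + 6*T)² + 36*T) - T)/3 = -(-1251 + (-210 + 6*T)² + 35*T)/3 = 417 - 35*T/3 - (-210 + 6*T)²/3)
-44449/(-312*224 + u(19)) = -44449/(-312*224 + (-14283 - 12*19² + (2485/3)*19)) = -44449/(-69888 + (-14283 - 12*361 + 47215/3)) = -44449/(-69888 + (-14283 - 4332 + 47215/3)) = -44449/(-69888 - 8630/3) = -44449/(-218294/3) = -44449*(-3/218294) = 133347/218294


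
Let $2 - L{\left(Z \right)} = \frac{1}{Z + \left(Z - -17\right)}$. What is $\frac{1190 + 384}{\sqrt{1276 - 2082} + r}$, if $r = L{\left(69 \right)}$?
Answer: $\frac{75386730}{19459631} - \frac{37815350 i \sqrt{806}}{19459631} \approx 3.874 - 55.17 i$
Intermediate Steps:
$L{\left(Z \right)} = 2 - \frac{1}{17 + 2 Z}$ ($L{\left(Z \right)} = 2 - \frac{1}{Z + \left(Z - -17\right)} = 2 - \frac{1}{Z + \left(Z + 17\right)} = 2 - \frac{1}{Z + \left(17 + Z\right)} = 2 - \frac{1}{17 + 2 Z}$)
$r = \frac{309}{155}$ ($r = \frac{33 + 4 \cdot 69}{17 + 2 \cdot 69} = \frac{33 + 276}{17 + 138} = \frac{1}{155} \cdot 309 = \frac{309}{155} \approx 1.9935$)
$\frac{1190 + 384}{\sqrt{1276 - 2082} + r} = \frac{1190 + 384}{\sqrt{1276 - 2082} + \frac{309}{155}} = \frac{1574}{\sqrt{-806} + \frac{309}{155}} = \frac{1574}{i \sqrt{806} + \frac{309}{155}} = \frac{1574}{\frac{309}{155} + i \sqrt{806}}$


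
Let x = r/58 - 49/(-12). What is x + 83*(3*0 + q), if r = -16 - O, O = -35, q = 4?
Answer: 117071/348 ≈ 336.41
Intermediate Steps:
r = 19 (r = -16 - 1*(-35) = -16 + 35 = 19)
x = 1535/348 (x = 19/58 - 49/(-12) = 19*(1/58) - 49*(-1/12) = 19/58 + 49/12 = 1535/348 ≈ 4.4109)
x + 83*(3*0 + q) = 1535/348 + 83*(3*0 + 4) = 1535/348 + 83*(0 + 4) = 1535/348 + 83*4 = 1535/348 + 332 = 117071/348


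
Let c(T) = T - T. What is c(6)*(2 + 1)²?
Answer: 0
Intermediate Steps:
c(T) = 0
c(6)*(2 + 1)² = 0*(2 + 1)² = 0*3² = 0*9 = 0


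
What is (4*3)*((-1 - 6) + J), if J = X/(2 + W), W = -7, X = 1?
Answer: -432/5 ≈ -86.400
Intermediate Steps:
J = -⅕ (J = 1/(2 - 7) = 1/(-5) = 1*(-⅕) = -⅕ ≈ -0.20000)
(4*3)*((-1 - 6) + J) = (4*3)*((-1 - 6) - ⅕) = 12*(-7 - ⅕) = 12*(-36/5) = -432/5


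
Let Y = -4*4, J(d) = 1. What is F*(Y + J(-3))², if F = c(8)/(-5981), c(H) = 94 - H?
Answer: -19350/5981 ≈ -3.2352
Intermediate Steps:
Y = -16
F = -86/5981 (F = (94 - 1*8)/(-5981) = (94 - 8)*(-1/5981) = 86*(-1/5981) = -86/5981 ≈ -0.014379)
F*(Y + J(-3))² = -86*(-16 + 1)²/5981 = -86/5981*(-15)² = -86/5981*225 = -19350/5981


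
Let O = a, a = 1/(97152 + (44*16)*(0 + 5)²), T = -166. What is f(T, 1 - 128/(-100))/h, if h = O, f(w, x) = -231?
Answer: -26507712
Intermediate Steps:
a = 1/114752 (a = 1/(97152 + 704*5²) = 1/(97152 + 704*25) = 1/(97152 + 17600) = 1/114752 ≈ 8.7144e-6)
O = 1/114752 ≈ 8.7144e-6
h = 1/114752 ≈ 8.7144e-6
f(T, 1 - 128/(-100))/h = -231/1/114752 = -231*114752 = -26507712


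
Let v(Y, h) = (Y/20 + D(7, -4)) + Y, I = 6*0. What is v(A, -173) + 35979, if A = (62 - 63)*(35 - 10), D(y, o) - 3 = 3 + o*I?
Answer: 143835/4 ≈ 35959.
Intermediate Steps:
I = 0
D(y, o) = 6 (D(y, o) = 3 + (3 + o*0) = 3 + (3 + 0) = 3 + 3 = 6)
A = -25 (A = -1*25 = -25)
v(Y, h) = 6 + 21*Y/20 (v(Y, h) = (Y/20 + 6) + Y = (6 + Y/20) + Y = 6 + 21*Y/20)
v(A, -173) + 35979 = (6 + (21/20)*(-25)) + 35979 = (6 - 105/4) + 35979 = -81/4 + 35979 = 143835/4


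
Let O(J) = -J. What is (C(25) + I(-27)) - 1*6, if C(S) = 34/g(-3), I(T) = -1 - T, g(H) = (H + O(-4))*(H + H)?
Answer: 43/3 ≈ 14.333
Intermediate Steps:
g(H) = 2*H*(4 + H) (g(H) = (H - 1*(-4))*(H + H) = (H + 4)*(2*H) = (4 + H)*(2*H) = 2*H*(4 + H))
C(S) = -17/3 (C(S) = 34/((2*(-3)*(4 - 3))) = 34/((2*(-3)*1)) = 34/(-6) = 34*(-⅙) = -17/3)
(C(25) + I(-27)) - 1*6 = (-17/3 + (-1 - 1*(-27))) - 1*6 = (-17/3 + (-1 + 27)) - 6 = (-17/3 + 26) - 6 = 61/3 - 6 = 43/3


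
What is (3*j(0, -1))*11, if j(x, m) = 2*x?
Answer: 0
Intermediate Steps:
(3*j(0, -1))*11 = (3*(2*0))*11 = (3*0)*11 = 0*11 = 0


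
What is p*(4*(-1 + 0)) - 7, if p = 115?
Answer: -467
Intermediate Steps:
p*(4*(-1 + 0)) - 7 = 115*(4*(-1 + 0)) - 7 = 115*(4*(-1)) - 7 = 115*(-4) - 7 = -460 - 7 = -467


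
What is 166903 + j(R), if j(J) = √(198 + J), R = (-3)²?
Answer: 166903 + 3*√23 ≈ 1.6692e+5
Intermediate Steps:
R = 9
166903 + j(R) = 166903 + √(198 + 9) = 166903 + √207 = 166903 + 3*√23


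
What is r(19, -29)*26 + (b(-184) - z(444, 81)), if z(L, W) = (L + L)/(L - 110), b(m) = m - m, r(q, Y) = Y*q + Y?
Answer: -2518804/167 ≈ -15083.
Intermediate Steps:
r(q, Y) = Y + Y*q
b(m) = 0
z(L, W) = 2*L/(-110 + L) (z(L, W) = (2*L)/(-110 + L) = 2*L/(-110 + L))
r(19, -29)*26 + (b(-184) - z(444, 81)) = -29*(1 + 19)*26 + (0 - 2*444/(-110 + 444)) = -29*20*26 + (0 - 2*444/334) = -580*26 + (0 - 2*444/334) = -15080 + (0 - 1*444/167) = -15080 + (0 - 444/167) = -15080 - 444/167 = -2518804/167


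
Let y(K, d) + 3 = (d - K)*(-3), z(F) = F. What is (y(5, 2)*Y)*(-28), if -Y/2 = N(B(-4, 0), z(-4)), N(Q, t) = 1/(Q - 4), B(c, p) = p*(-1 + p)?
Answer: -84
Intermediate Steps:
y(K, d) = -3 - 3*d + 3*K (y(K, d) = -3 + (d - K)*(-3) = -3 + (-3*d + 3*K) = -3 - 3*d + 3*K)
N(Q, t) = 1/(-4 + Q)
Y = 1/2 (Y = -2/(-4 + 0*(-1 + 0)) = -2/(-4 + 0*(-1)) = -2/(-4 + 0) = -2/(-4) = -2*(-1/4) = 1/2 ≈ 0.50000)
(y(5, 2)*Y)*(-28) = ((-3 - 3*2 + 3*5)*(1/2))*(-28) = ((-3 - 6 + 15)*(1/2))*(-28) = (6*(1/2))*(-28) = 3*(-28) = -84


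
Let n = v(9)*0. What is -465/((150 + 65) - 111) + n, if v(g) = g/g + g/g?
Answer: -465/104 ≈ -4.4712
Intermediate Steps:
v(g) = 2 (v(g) = 1 + 1 = 2)
n = 0 (n = 2*0 = 0)
-465/((150 + 65) - 111) + n = -465/((150 + 65) - 111) + 0 = -465/(215 - 111) + 0 = -465/104 + 0 = -465/104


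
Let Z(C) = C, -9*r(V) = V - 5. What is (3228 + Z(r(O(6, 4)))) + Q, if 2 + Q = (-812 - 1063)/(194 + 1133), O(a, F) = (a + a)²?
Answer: 38326790/11943 ≈ 3209.1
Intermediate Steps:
O(a, F) = 4*a² (O(a, F) = (2*a)² = 4*a²)
r(V) = 5/9 - V/9 (r(V) = -(V - 5)/9 = -(-5 + V)/9 = 5/9 - V/9)
Q = -4529/1327 (Q = -2 + (-812 - 1063)/(194 + 1133) = -2 - 1875/1327 = -4529/1327 ≈ -3.4130)
(3228 + Z(r(O(6, 4)))) + Q = (3228 + (5/9 - 4*6²/9)) - 4529/1327 = (3228 + (5/9 - 4*36/9)) - 4529/1327 = (3228 + (5/9 - ⅑*144)) - 4529/1327 = (3228 + (5/9 - 16)) - 4529/1327 = (3228 - 139/9) - 4529/1327 = 28913/9 - 4529/1327 = 38326790/11943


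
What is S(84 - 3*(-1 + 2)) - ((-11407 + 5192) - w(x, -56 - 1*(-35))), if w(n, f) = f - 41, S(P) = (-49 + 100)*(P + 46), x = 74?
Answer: 12630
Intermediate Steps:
S(P) = 2346 + 51*P (S(P) = 51*(46 + P) = 2346 + 51*P)
w(n, f) = -41 + f
S(84 - 3*(-1 + 2)) - ((-11407 + 5192) - w(x, -56 - 1*(-35))) = (2346 + 51*(84 - 3*(-1 + 2))) - ((-11407 + 5192) - (-41 + (-56 - 1*(-35)))) = (2346 + 51*(84 - 3)) - (-6215 - (-41 + (-56 + 35))) = (2346 + 51*(84 - 1*3)) - (-6215 - (-41 - 21)) = (2346 + 51*(84 - 3)) - (-6215 - 1*(-62)) = (2346 + 51*81) - (-6215 + 62) = (2346 + 4131) - 1*(-6153) = 6477 + 6153 = 12630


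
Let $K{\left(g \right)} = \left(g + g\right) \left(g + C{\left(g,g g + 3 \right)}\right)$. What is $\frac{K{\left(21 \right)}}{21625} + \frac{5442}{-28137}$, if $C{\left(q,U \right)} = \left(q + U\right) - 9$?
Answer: $\frac{148671136}{202820875} \approx 0.73302$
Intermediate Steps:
$C{\left(q,U \right)} = -9 + U + q$ ($C{\left(q,U \right)} = \left(U + q\right) - 9 = -9 + U + q$)
$K{\left(g \right)} = 2 g \left(-6 + g^{2} + 2 g\right)$ ($K{\left(g \right)} = \left(g + g\right) \left(g + \left(-9 + \left(g g + 3\right) + g\right)\right) = 2 g \left(g + \left(-9 + \left(g^{2} + 3\right) + g\right)\right) = 2 g \left(g + \left(-9 + \left(3 + g^{2}\right) + g\right)\right) = 2 g \left(g + \left(-6 + g + g^{2}\right)\right) = 2 g \left(-6 + g^{2} + 2 g\right)$)
$\frac{K{\left(21 \right)}}{21625} + \frac{5442}{-28137} = \frac{2 \cdot 21 \left(-6 + 21^{2} + 2 \cdot 21\right)}{21625} + \frac{5442}{-28137} = 2 \cdot 21 \left(-6 + 441 + 42\right) \frac{1}{21625} + 5442 \left(- \frac{1}{28137}\right) = 2 \cdot 21 \cdot 477 \cdot \frac{1}{21625} - \frac{1814}{9379} = 20034 \cdot \frac{1}{21625} - \frac{1814}{9379} = \frac{20034}{21625} - \frac{1814}{9379} = \frac{148671136}{202820875}$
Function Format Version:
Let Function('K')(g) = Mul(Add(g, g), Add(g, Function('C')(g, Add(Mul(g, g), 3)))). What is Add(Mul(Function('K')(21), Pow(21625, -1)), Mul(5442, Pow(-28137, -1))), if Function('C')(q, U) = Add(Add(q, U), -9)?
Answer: Rational(148671136, 202820875) ≈ 0.73302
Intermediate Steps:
Function('C')(q, U) = Add(-9, U, q) (Function('C')(q, U) = Add(Add(U, q), -9) = Add(-9, U, q))
Function('K')(g) = Mul(2, g, Add(-6, Pow(g, 2), Mul(2, g))) (Function('K')(g) = Mul(Add(g, g), Add(g, Add(-9, Add(Mul(g, g), 3), g))) = Mul(Mul(2, g), Add(g, Add(-9, Add(Pow(g, 2), 3), g))) = Mul(Mul(2, g), Add(g, Add(-9, Add(3, Pow(g, 2)), g))) = Mul(Mul(2, g), Add(g, Add(-6, g, Pow(g, 2)))) = Mul(Mul(2, g), Add(-6, Pow(g, 2), Mul(2, g))) = Mul(2, g, Add(-6, Pow(g, 2), Mul(2, g))))
Add(Mul(Function('K')(21), Pow(21625, -1)), Mul(5442, Pow(-28137, -1))) = Add(Mul(Mul(2, 21, Add(-6, Pow(21, 2), Mul(2, 21))), Pow(21625, -1)), Mul(5442, Pow(-28137, -1))) = Add(Mul(Mul(2, 21, Add(-6, 441, 42)), Rational(1, 21625)), Mul(5442, Rational(-1, 28137))) = Add(Mul(Mul(2, 21, 477), Rational(1, 21625)), Rational(-1814, 9379)) = Add(Mul(20034, Rational(1, 21625)), Rational(-1814, 9379)) = Add(Rational(20034, 21625), Rational(-1814, 9379)) = Rational(148671136, 202820875)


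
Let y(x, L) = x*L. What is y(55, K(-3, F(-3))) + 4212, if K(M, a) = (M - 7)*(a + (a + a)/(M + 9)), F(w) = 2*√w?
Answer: 4212 - 4400*I*√3/3 ≈ 4212.0 - 2540.3*I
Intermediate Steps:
K(M, a) = (-7 + M)*(a + 2*a/(9 + M)) (K(M, a) = (-7 + M)*(a + (2*a)/(9 + M)) = (-7 + M)*(a + 2*a/(9 + M)))
y(x, L) = L*x
y(55, K(-3, F(-3))) + 4212 = ((2*√(-3))*(-77 + (-3)² + 4*(-3))/(9 - 3))*55 + 4212 = ((2*(I*√3))*(-77 + 9 - 12)/6)*55 + 4212 = ((2*I*√3)*(⅙)*(-80))*55 + 4212 = -80*I*√3/3*55 + 4212 = -4400*I*√3/3 + 4212 = 4212 - 4400*I*√3/3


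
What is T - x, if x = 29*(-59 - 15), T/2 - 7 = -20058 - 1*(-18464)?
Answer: -1028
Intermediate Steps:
T = -3174 (T = 14 + 2*(-20058 - 1*(-18464)) = 14 + 2*(-20058 + 18464) = 14 + 2*(-1594) = 14 - 3188 = -3174)
x = -2146 (x = 29*(-74) = -2146)
T - x = -3174 - 1*(-2146) = -3174 + 2146 = -1028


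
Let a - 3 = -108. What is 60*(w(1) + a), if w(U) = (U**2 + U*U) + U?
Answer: -6120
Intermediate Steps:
a = -105 (a = 3 - 108 = -105)
w(U) = U + 2*U**2 (w(U) = (U**2 + U**2) + U = 2*U**2 + U = U + 2*U**2)
60*(w(1) + a) = 60*(1*(1 + 2*1) - 105) = 60*(1*(1 + 2) - 105) = 60*(1*3 - 105) = 60*(3 - 105) = 60*(-102) = -6120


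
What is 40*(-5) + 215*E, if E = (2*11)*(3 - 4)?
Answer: -4930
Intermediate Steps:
E = -22 (E = 22*(-1) = -22)
40*(-5) + 215*E = 40*(-5) + 215*(-22) = -200 - 4730 = -4930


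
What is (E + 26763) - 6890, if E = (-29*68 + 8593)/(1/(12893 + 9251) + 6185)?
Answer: 907321811339/45653547 ≈ 19874.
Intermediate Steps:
E = 48871808/45653547 (E = (-1972 + 8593)/(1/22144 + 6185) = 6621/(1/22144 + 6185) = 6621/(136960641/22144) = 6621*(22144/136960641) = 48871808/45653547 ≈ 1.0705)
(E + 26763) - 6890 = (48871808/45653547 + 26763) - 6890 = 1221874750169/45653547 - 6890 = 907321811339/45653547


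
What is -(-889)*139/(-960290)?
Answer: -123571/960290 ≈ -0.12868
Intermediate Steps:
-(-889)*139/(-960290) = -127*(-973)*(-1/960290) = 123571*(-1/960290) = -123571/960290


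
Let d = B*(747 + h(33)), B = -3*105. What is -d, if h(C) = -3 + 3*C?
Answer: 265545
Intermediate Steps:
B = -315
d = -265545 (d = -315*(747 + (-3 + 3*33)) = -315*(747 + (-3 + 99)) = -315*(747 + 96) = -315*843 = -265545)
-d = -1*(-265545) = 265545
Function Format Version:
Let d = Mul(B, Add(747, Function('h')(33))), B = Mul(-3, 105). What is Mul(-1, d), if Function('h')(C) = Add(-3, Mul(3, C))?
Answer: 265545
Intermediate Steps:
B = -315
d = -265545 (d = Mul(-315, Add(747, Add(-3, Mul(3, 33)))) = Mul(-315, Add(747, Add(-3, 99))) = Mul(-315, Add(747, 96)) = Mul(-315, 843) = -265545)
Mul(-1, d) = Mul(-1, -265545) = 265545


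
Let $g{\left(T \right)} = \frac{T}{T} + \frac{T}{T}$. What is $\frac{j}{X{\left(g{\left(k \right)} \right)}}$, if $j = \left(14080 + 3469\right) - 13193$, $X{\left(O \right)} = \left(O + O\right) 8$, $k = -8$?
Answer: $\frac{1089}{8} \approx 136.13$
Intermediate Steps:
$g{\left(T \right)} = 2$ ($g{\left(T \right)} = 1 + 1 = 2$)
$X{\left(O \right)} = 16 O$ ($X{\left(O \right)} = 2 O 8 = 16 O$)
$j = 4356$ ($j = 17549 - 13193 = 4356$)
$\frac{j}{X{\left(g{\left(k \right)} \right)}} = \frac{4356}{16 \cdot 2} = \frac{4356}{32} = 4356 \cdot \frac{1}{32} = \frac{1089}{8}$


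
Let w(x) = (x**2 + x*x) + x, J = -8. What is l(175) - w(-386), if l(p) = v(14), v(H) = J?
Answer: -297614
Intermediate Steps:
w(x) = x + 2*x**2 (w(x) = (x**2 + x**2) + x = 2*x**2 + x = x + 2*x**2)
v(H) = -8
l(p) = -8
l(175) - w(-386) = -8 - (-386)*(1 + 2*(-386)) = -8 - (-386)*(1 - 772) = -8 - (-386)*(-771) = -8 - 1*297606 = -8 - 297606 = -297614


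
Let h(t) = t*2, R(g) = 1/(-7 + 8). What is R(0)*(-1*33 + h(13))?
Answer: -7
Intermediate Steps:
R(g) = 1 (R(g) = 1/1 = 1)
h(t) = 2*t
R(0)*(-1*33 + h(13)) = 1*(-1*33 + 2*13) = 1*(-33 + 26) = 1*(-7) = -7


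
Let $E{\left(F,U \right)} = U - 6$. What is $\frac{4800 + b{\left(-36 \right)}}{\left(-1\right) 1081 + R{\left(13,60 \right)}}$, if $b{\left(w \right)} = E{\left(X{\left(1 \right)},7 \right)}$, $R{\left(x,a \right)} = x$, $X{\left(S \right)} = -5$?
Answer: $- \frac{4801}{1068} \approx -4.4953$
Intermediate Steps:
$E{\left(F,U \right)} = -6 + U$
$b{\left(w \right)} = 1$ ($b{\left(w \right)} = -6 + 7 = 1$)
$\frac{4800 + b{\left(-36 \right)}}{\left(-1\right) 1081 + R{\left(13,60 \right)}} = \frac{4800 + 1}{\left(-1\right) 1081 + 13} = \frac{4801}{-1081 + 13} = \frac{4801}{-1068} = 4801 \left(- \frac{1}{1068}\right) = - \frac{4801}{1068}$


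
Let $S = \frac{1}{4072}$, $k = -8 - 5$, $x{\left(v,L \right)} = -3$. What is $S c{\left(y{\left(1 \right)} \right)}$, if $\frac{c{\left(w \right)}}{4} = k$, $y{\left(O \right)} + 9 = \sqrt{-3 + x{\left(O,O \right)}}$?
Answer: $- \frac{13}{1018} \approx -0.01277$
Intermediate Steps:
$k = -13$
$y{\left(O \right)} = -9 + i \sqrt{6}$ ($y{\left(O \right)} = -9 + \sqrt{-3 - 3} = -9 + \sqrt{-6} = -9 + i \sqrt{6}$)
$c{\left(w \right)} = -52$ ($c{\left(w \right)} = 4 \left(-13\right) = -52$)
$S = \frac{1}{4072} \approx 0.00024558$
$S c{\left(y{\left(1 \right)} \right)} = \frac{1}{4072} \left(-52\right) = - \frac{13}{1018}$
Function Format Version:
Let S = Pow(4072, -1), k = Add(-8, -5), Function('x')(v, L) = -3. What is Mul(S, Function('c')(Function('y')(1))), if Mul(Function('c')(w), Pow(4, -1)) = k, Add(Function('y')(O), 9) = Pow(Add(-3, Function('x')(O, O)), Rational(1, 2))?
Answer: Rational(-13, 1018) ≈ -0.012770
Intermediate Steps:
k = -13
Function('y')(O) = Add(-9, Mul(I, Pow(6, Rational(1, 2)))) (Function('y')(O) = Add(-9, Pow(Add(-3, -3), Rational(1, 2))) = Add(-9, Pow(-6, Rational(1, 2))) = Add(-9, Mul(I, Pow(6, Rational(1, 2)))))
Function('c')(w) = -52 (Function('c')(w) = Mul(4, -13) = -52)
S = Rational(1, 4072) ≈ 0.00024558
Mul(S, Function('c')(Function('y')(1))) = Mul(Rational(1, 4072), -52) = Rational(-13, 1018)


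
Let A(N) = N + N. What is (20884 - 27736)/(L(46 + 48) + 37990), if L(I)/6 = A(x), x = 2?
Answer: -3426/19007 ≈ -0.18025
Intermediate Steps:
A(N) = 2*N
L(I) = 24 (L(I) = 6*(2*2) = 6*4 = 24)
(20884 - 27736)/(L(46 + 48) + 37990) = (20884 - 27736)/(24 + 37990) = -6852/38014 = -6852*1/38014 = -3426/19007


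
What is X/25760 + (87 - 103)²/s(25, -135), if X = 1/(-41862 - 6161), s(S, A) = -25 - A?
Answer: 31669055477/13607797280 ≈ 2.3273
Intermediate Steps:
X = -1/48023 (X = 1/(-48023) = -1/48023 ≈ -2.0823e-5)
X/25760 + (87 - 103)²/s(25, -135) = -1/48023/25760 + (87 - 103)²/(-25 - 1*(-135)) = -1/48023*1/25760 + (-16)²/(-25 + 135) = -1/1237072480 + 256/110 = -1/1237072480 + 256*(1/110) = -1/1237072480 + 128/55 = 31669055477/13607797280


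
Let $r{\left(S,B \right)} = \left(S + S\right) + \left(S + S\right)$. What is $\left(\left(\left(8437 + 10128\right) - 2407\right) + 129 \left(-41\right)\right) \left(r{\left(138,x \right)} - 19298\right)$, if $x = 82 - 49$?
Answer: $-203750274$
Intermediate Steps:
$x = 33$
$r{\left(S,B \right)} = 4 S$ ($r{\left(S,B \right)} = 2 S + 2 S = 4 S$)
$\left(\left(\left(8437 + 10128\right) - 2407\right) + 129 \left(-41\right)\right) \left(r{\left(138,x \right)} - 19298\right) = \left(\left(\left(8437 + 10128\right) - 2407\right) + 129 \left(-41\right)\right) \left(4 \cdot 138 - 19298\right) = \left(\left(18565 - 2407\right) - 5289\right) \left(552 - 19298\right) = \left(16158 - 5289\right) \left(-18746\right) = 10869 \left(-18746\right) = -203750274$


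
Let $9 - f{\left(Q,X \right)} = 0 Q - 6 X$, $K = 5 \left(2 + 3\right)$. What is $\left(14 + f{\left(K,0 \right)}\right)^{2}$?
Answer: $529$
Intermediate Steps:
$K = 25$ ($K = 5 \cdot 5 = 25$)
$f{\left(Q,X \right)} = 9 + 6 X$ ($f{\left(Q,X \right)} = 9 - \left(0 Q - 6 X\right) = 9 - \left(0 - 6 X\right) = 9 - - 6 X = 9 + 6 X$)
$\left(14 + f{\left(K,0 \right)}\right)^{2} = \left(14 + \left(9 + 6 \cdot 0\right)\right)^{2} = \left(14 + \left(9 + 0\right)\right)^{2} = \left(14 + 9\right)^{2} = 23^{2} = 529$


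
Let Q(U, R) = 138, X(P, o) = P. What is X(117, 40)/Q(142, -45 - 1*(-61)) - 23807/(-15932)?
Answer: 122605/52348 ≈ 2.3421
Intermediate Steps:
X(117, 40)/Q(142, -45 - 1*(-61)) - 23807/(-15932) = 117/138 - 23807/(-15932) = 117*(1/138) - 23807*(-1/15932) = 39/46 + 3401/2276 = 122605/52348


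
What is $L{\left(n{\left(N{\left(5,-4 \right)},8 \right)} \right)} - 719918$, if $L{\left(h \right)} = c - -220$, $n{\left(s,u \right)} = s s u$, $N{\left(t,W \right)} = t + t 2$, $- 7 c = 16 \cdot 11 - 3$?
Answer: $- \frac{5038059}{7} \approx -7.1972 \cdot 10^{5}$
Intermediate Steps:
$c = - \frac{173}{7}$ ($c = - \frac{16 \cdot 11 - 3}{7} = - \frac{176 - 3}{7} = \left(- \frac{1}{7}\right) 173 = - \frac{173}{7} \approx -24.714$)
$N{\left(t,W \right)} = 3 t$ ($N{\left(t,W \right)} = t + 2 t = 3 t$)
$n{\left(s,u \right)} = u s^{2}$ ($n{\left(s,u \right)} = s^{2} u = u s^{2}$)
$L{\left(h \right)} = \frac{1367}{7}$ ($L{\left(h \right)} = - \frac{173}{7} - -220 = - \frac{173}{7} + 220 = \frac{1367}{7}$)
$L{\left(n{\left(N{\left(5,-4 \right)},8 \right)} \right)} - 719918 = \frac{1367}{7} - 719918 = - \frac{5038059}{7}$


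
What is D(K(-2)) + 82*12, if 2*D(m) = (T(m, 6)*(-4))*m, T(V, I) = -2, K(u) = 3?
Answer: 996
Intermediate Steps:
D(m) = 4*m (D(m) = ((-2*(-4))*m)/2 = (8*m)/2 = 4*m)
D(K(-2)) + 82*12 = 4*3 + 82*12 = 12 + 984 = 996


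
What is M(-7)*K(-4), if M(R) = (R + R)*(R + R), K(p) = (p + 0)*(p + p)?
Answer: 6272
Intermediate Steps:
K(p) = 2*p² (K(p) = p*(2*p) = 2*p²)
M(R) = 4*R² (M(R) = (2*R)*(2*R) = 4*R²)
M(-7)*K(-4) = (4*(-7)²)*(2*(-4)²) = (4*49)*(2*16) = 196*32 = 6272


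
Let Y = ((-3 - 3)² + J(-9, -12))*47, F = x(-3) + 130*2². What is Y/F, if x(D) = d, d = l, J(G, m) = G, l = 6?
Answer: 1269/526 ≈ 2.4125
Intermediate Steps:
d = 6
x(D) = 6
F = 526 (F = 6 + 130*2² = 6 + 130*4 = 6 + 520 = 526)
Y = 1269 (Y = ((-3 - 3)² - 9)*47 = ((-6)² - 9)*47 = (36 - 9)*47 = 27*47 = 1269)
Y/F = 1269/526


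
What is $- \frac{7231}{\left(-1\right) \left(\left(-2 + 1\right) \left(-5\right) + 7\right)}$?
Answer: $\frac{7231}{12} \approx 602.58$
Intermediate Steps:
$- \frac{7231}{\left(-1\right) \left(\left(-2 + 1\right) \left(-5\right) + 7\right)} = - \frac{7231}{\left(-1\right) \left(\left(-1\right) \left(-5\right) + 7\right)} = - \frac{7231}{\left(-1\right) \left(5 + 7\right)} = - \frac{7231}{\left(-1\right) 12} = - \frac{7231}{-12} = \left(-7231\right) \left(- \frac{1}{12}\right) = \frac{7231}{12}$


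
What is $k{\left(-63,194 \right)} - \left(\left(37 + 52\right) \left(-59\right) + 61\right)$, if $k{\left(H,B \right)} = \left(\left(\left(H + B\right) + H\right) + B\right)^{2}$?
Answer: $73834$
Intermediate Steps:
$k{\left(H,B \right)} = \left(2 B + 2 H\right)^{2}$ ($k{\left(H,B \right)} = \left(\left(\left(B + H\right) + H\right) + B\right)^{2} = \left(\left(B + 2 H\right) + B\right)^{2} = \left(2 B + 2 H\right)^{2}$)
$k{\left(-63,194 \right)} - \left(\left(37 + 52\right) \left(-59\right) + 61\right) = 4 \left(194 - 63\right)^{2} - \left(\left(37 + 52\right) \left(-59\right) + 61\right) = 4 \cdot 131^{2} - \left(89 \left(-59\right) + 61\right) = 4 \cdot 17161 - \left(-5251 + 61\right) = 68644 - -5190 = 68644 + 5190 = 73834$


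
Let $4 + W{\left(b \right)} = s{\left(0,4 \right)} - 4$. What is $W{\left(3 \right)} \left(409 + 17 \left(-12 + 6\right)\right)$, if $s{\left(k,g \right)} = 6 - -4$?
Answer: $614$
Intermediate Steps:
$s{\left(k,g \right)} = 10$ ($s{\left(k,g \right)} = 6 + 4 = 10$)
$W{\left(b \right)} = 2$ ($W{\left(b \right)} = -4 + \left(10 - 4\right) = -4 + 6 = 2$)
$W{\left(3 \right)} \left(409 + 17 \left(-12 + 6\right)\right) = 2 \left(409 + 17 \left(-12 + 6\right)\right) = 2 \left(409 + 17 \left(-6\right)\right) = 2 \left(409 - 102\right) = 2 \cdot 307 = 614$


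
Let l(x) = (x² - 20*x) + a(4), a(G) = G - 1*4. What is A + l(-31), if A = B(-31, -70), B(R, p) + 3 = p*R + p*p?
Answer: 8648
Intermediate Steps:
a(G) = -4 + G (a(G) = G - 4 = -4 + G)
l(x) = x² - 20*x (l(x) = (x² - 20*x) + (-4 + 4) = (x² - 20*x) + 0 = x² - 20*x)
B(R, p) = -3 + p² + R*p (B(R, p) = -3 + (p*R + p*p) = -3 + (R*p + p²) = -3 + (p² + R*p) = -3 + p² + R*p)
A = 7067 (A = -3 + (-70)² - 31*(-70) = -3 + 4900 + 2170 = 7067)
A + l(-31) = 7067 - 31*(-20 - 31) = 7067 - 31*(-51) = 7067 + 1581 = 8648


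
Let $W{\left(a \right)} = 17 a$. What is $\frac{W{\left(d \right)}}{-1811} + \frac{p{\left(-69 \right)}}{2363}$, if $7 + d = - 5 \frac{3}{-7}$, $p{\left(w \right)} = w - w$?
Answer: $\frac{578}{12677} \approx 0.045594$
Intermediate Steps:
$p{\left(w \right)} = 0$
$d = - \frac{34}{7}$ ($d = -7 - 5 \frac{3}{-7} = -7 - 5 \cdot 3 \left(- \frac{1}{7}\right) = -7 - - \frac{15}{7} = -7 + \frac{15}{7} = - \frac{34}{7} \approx -4.8571$)
$\frac{W{\left(d \right)}}{-1811} + \frac{p{\left(-69 \right)}}{2363} = \frac{17 \left(- \frac{34}{7}\right)}{-1811} + \frac{0}{2363} = \left(- \frac{578}{7}\right) \left(- \frac{1}{1811}\right) + 0 \cdot \frac{1}{2363} = \frac{578}{12677} + 0 = \frac{578}{12677}$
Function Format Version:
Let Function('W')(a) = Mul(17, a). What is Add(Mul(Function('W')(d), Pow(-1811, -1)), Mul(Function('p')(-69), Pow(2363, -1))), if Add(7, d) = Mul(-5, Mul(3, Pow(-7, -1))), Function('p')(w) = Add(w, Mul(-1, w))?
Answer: Rational(578, 12677) ≈ 0.045594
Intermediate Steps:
Function('p')(w) = 0
d = Rational(-34, 7) (d = Add(-7, Mul(-5, Mul(3, Pow(-7, -1)))) = Add(-7, Mul(-5, Mul(3, Rational(-1, 7)))) = Add(-7, Mul(-5, Rational(-3, 7))) = Add(-7, Rational(15, 7)) = Rational(-34, 7) ≈ -4.8571)
Add(Mul(Function('W')(d), Pow(-1811, -1)), Mul(Function('p')(-69), Pow(2363, -1))) = Add(Mul(Mul(17, Rational(-34, 7)), Pow(-1811, -1)), Mul(0, Pow(2363, -1))) = Add(Mul(Rational(-578, 7), Rational(-1, 1811)), Mul(0, Rational(1, 2363))) = Add(Rational(578, 12677), 0) = Rational(578, 12677)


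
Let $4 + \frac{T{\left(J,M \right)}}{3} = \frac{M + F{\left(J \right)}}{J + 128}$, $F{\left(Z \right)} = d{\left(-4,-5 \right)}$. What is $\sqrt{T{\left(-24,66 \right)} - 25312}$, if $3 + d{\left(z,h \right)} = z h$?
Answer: $\frac{i \sqrt{68469622}}{52} \approx 159.13 i$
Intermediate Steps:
$d{\left(z,h \right)} = -3 + h z$ ($d{\left(z,h \right)} = -3 + z h = -3 + h z$)
$F{\left(Z \right)} = 17$ ($F{\left(Z \right)} = -3 - -20 = -3 + 20 = 17$)
$T{\left(J,M \right)} = -12 + \frac{3 \left(17 + M\right)}{128 + J}$ ($T{\left(J,M \right)} = -12 + 3 \frac{M + 17}{J + 128} = -12 + 3 \frac{17 + M}{128 + J} = -12 + \frac{3 \left(17 + M\right)}{128 + J}$)
$\sqrt{T{\left(-24,66 \right)} - 25312} = \sqrt{\frac{3 \left(-495 + 66 - -96\right)}{128 - 24} - 25312} = \sqrt{\frac{3 \left(-495 + 66 + 96\right)}{104} - 25312} = \sqrt{3 \cdot \frac{1}{104} \left(-333\right) - 25312} = \sqrt{- \frac{999}{104} - 25312} = \sqrt{- \frac{2633447}{104}} = \frac{i \sqrt{68469622}}{52}$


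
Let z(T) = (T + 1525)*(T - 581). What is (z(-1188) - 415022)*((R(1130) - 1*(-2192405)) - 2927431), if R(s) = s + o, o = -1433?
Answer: 743546301575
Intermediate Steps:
z(T) = (-581 + T)*(1525 + T) (z(T) = (1525 + T)*(-581 + T) = (-581 + T)*(1525 + T))
R(s) = -1433 + s (R(s) = s - 1433 = -1433 + s)
(z(-1188) - 415022)*((R(1130) - 1*(-2192405)) - 2927431) = ((-886025 + (-1188)**2 + 944*(-1188)) - 415022)*(((-1433 + 1130) - 1*(-2192405)) - 2927431) = ((-886025 + 1411344 - 1121472) - 415022)*((-303 + 2192405) - 2927431) = (-596153 - 415022)*(2192102 - 2927431) = -1011175*(-735329) = 743546301575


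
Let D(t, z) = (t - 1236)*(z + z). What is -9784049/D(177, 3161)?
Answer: 337381/230862 ≈ 1.4614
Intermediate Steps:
D(t, z) = 2*z*(-1236 + t) (D(t, z) = (-1236 + t)*(2*z) = 2*z*(-1236 + t))
-9784049/D(177, 3161) = -9784049*1/(6322*(-1236 + 177)) = -9784049/(2*3161*(-1059)) = -9784049/(-6694998) = -9784049*(-1/6694998) = 337381/230862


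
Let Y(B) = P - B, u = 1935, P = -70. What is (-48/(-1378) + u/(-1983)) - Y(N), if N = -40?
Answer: 13234329/455429 ≈ 29.059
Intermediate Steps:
Y(B) = -70 - B
(-48/(-1378) + u/(-1983)) - Y(N) = (-48/(-1378) + 1935/(-1983)) - (-70 - 1*(-40)) = (-48*(-1/1378) + 1935*(-1/1983)) - (-70 + 40) = (24/689 - 645/661) - 1*(-30) = -428541/455429 + 30 = 13234329/455429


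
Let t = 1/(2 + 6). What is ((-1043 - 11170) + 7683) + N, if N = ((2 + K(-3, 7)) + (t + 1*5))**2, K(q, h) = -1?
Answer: -287519/64 ≈ -4492.5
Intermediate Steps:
t = 1/8 ≈ 0.12500
N = 2401/64 (N = ((2 - 1) + (1/8 + 1*5))**2 = (1 + (1/8 + 5))**2 = (1 + 41/8)**2 = (49/8)**2 = 2401/64 ≈ 37.516)
((-1043 - 11170) + 7683) + N = ((-1043 - 11170) + 7683) + 2401/64 = (-12213 + 7683) + 2401/64 = -4530 + 2401/64 = -287519/64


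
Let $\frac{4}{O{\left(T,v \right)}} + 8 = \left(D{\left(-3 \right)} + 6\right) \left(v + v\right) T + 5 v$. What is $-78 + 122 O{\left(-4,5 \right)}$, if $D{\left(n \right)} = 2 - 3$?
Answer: $- \frac{242}{3} \approx -80.667$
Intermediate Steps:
$D{\left(n \right)} = -1$ ($D{\left(n \right)} = 2 - 3 = -1$)
$O{\left(T,v \right)} = \frac{4}{-8 + 5 v + 10 T v}$ ($O{\left(T,v \right)} = \frac{4}{-8 + \left(\left(-1 + 6\right) \left(v + v\right) T + 5 v\right)} = \frac{4}{-8 + \left(5 \cdot 2 v T + 5 v\right)} = \frac{4}{-8 + \left(10 v T + 5 v\right)} = \frac{4}{-8 + \left(10 T v + 5 v\right)} = \frac{4}{-8 + \left(5 v + 10 T v\right)} = \frac{4}{-8 + 5 v + 10 T v}$)
$-78 + 122 O{\left(-4,5 \right)} = -78 + 122 \frac{4}{-8 + 5 \cdot 5 + 10 \left(-4\right) 5} = -78 + 122 \frac{4}{-8 + 25 - 200} = -78 + 122 \frac{4}{-183} = -78 + 122 \cdot 4 \left(- \frac{1}{183}\right) = -78 + 122 \left(- \frac{4}{183}\right) = -78 - \frac{8}{3} = - \frac{242}{3}$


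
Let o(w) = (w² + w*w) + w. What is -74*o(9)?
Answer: -12654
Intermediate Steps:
o(w) = w + 2*w² (o(w) = (w² + w²) + w = 2*w² + w = w + 2*w²)
-74*o(9) = -666*(1 + 2*9) = -666*(1 + 18) = -666*19 = -74*171 = -12654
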